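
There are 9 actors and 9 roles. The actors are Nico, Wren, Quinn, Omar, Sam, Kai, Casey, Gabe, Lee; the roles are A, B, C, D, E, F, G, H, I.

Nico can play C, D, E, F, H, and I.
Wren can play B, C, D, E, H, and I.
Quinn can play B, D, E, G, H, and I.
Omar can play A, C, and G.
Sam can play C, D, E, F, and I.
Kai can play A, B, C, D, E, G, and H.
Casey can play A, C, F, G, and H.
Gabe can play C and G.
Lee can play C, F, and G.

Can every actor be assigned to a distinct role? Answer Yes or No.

Yes

One maximum matching: Nico-E, Wren-D, Quinn-B, Omar-A, Sam-I, Kai-G, Casey-H, Gabe-C, Lee-F.
All 9 actors are covered.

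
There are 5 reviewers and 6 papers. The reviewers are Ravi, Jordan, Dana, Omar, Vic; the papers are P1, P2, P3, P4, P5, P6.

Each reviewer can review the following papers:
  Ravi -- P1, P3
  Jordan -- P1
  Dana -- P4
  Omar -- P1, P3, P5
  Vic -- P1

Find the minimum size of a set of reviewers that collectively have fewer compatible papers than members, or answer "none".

Take S = {Jordan, Vic}. Its neighbourhood is {P1}, so |N(S)| = 1 < |S| = 2.
No single vertex violates Hall's condition since each has at least one neighbour, so 2 is the minimum.

2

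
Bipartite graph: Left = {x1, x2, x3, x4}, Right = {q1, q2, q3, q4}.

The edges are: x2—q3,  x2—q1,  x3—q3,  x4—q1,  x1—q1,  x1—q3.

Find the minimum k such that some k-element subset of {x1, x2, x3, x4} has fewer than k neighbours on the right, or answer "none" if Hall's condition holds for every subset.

3

Take S = {x1, x2, x3}. Its neighbourhood is {q1, q3}, so |N(S)| = 2 < |S| = 3.
Every subset of size less than 3 has at least as many neighbours as members, so 3 is the minimum.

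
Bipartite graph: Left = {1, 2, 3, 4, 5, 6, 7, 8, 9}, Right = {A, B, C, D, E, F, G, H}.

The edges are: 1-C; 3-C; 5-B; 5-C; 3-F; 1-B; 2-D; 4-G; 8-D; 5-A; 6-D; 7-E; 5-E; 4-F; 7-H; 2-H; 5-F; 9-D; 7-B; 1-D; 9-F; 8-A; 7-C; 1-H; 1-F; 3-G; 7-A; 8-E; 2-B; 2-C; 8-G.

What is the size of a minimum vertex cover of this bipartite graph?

{A, B, C, D, E, F, G, H} is a vertex cover of size 8: every edge has an endpoint in this set.
No smaller cover exists because 1–B, 2–C, 3–F, 4–G, 5–A, 6–D, 7–H, 8–E is a matching of size 8, and a cover must include an endpoint of each of these disjoint edges (König's theorem).

8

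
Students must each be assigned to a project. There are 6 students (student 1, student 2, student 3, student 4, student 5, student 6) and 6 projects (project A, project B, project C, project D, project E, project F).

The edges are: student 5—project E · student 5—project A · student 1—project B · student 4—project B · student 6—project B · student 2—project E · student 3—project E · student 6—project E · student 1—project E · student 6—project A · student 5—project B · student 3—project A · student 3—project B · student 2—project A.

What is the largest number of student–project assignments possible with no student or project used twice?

3

A valid assignment of size 3: student 1→project B, student 2→project A, student 3→project E.
The set {student 1, student 2, student 3, student 4, student 5, student 6} has only 3 neighbours ({project A, project B, project E}), so by Hall's theorem at most 3 of the 6 students can be matched.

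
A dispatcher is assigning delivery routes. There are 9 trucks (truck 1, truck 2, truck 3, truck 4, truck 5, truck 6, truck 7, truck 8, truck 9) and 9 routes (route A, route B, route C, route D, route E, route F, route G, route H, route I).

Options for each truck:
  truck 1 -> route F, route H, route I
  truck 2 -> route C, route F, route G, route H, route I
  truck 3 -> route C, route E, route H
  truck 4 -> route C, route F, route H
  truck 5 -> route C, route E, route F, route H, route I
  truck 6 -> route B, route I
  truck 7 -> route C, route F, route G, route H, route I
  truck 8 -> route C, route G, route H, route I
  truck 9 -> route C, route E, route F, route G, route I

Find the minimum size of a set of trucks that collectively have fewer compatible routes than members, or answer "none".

7

Take S = {truck 1, truck 2, truck 3, truck 4, truck 5, truck 7, truck 8}. Its neighbourhood is {route C, route E, route F, route G, route H, route I}, so |N(S)| = 6 < |S| = 7.
Every subset of size less than 7 has at least as many neighbours as members, so 7 is the minimum.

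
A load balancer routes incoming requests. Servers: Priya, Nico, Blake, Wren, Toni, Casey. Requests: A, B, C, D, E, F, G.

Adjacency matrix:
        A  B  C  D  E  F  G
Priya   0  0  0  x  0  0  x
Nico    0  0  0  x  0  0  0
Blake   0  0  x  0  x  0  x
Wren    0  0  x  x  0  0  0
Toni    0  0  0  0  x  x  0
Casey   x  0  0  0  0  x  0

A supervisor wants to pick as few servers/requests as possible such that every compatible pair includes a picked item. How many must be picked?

6

A maximum matching has 6 edges (e.g. Priya–G, Nico–D, Blake–E, Wren–C, Toni–F, Casey–A).
By König's theorem the minimum vertex cover has the same size. One such cover is {Priya, Nico, Blake, Wren, Toni, Casey}.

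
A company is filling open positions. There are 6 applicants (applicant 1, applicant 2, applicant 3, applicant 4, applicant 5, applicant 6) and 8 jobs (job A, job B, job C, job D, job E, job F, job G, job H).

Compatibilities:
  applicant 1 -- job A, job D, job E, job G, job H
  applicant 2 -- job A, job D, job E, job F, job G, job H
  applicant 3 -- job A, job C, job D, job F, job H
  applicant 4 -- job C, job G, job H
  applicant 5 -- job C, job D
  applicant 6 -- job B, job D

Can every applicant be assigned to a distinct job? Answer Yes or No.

A valid assignment of size 6: applicant 1-job H, applicant 2-job A, applicant 3-job F, applicant 4-job G, applicant 5-job C, applicant 6-job D.
All 6 applicants are covered.

Yes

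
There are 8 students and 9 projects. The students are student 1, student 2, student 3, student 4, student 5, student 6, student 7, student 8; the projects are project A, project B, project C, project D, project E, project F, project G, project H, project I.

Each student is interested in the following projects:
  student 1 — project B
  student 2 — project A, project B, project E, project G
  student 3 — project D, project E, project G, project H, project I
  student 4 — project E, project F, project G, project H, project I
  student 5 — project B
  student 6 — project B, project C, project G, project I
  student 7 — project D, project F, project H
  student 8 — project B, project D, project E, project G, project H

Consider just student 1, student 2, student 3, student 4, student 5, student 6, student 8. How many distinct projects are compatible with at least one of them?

9

The union of neighbours of {student 1, student 2, student 3, student 4, student 5, student 6, student 8} is {project A, project B, project C, project D, project E, project F, project G, project H, project I}, which has 9 elements.
Since |N(S)| = 9 ≥ |S| = 7, Hall's condition holds for this subset.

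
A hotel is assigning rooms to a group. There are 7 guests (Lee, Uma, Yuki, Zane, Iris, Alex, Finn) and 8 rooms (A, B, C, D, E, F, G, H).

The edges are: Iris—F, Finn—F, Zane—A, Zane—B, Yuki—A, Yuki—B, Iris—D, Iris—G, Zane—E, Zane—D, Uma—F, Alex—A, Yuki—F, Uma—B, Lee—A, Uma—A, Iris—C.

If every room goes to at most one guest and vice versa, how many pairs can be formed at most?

A valid assignment of size 5: Lee–A, Uma–F, Yuki–B, Zane–E, Iris–C.
The set {Lee, Uma, Yuki, Alex, Finn} has only 3 neighbours ({A, B, F}), so by Hall's theorem at most 5 of the 7 guests can be matched.

5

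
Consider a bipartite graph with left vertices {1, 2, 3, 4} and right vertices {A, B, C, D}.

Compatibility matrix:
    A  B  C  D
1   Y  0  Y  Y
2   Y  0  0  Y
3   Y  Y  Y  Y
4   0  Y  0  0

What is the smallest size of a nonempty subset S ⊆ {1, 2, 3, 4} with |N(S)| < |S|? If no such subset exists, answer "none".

A matching saturating every left vertex exists, for instance 1→D, 2→A, 3→C, 4→B.
By Hall's marriage theorem, this means |N(S)| ≥ |S| for every subset S, so no violating subset exists.

none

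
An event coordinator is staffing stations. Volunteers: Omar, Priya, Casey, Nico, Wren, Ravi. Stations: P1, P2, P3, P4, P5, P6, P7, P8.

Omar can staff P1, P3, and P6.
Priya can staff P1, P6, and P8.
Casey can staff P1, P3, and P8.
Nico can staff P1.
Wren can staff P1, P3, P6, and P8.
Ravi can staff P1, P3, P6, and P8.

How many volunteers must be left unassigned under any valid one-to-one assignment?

A valid assignment of size 4: Omar–P3, Priya–P6, Casey–P8, Nico–P1.
The set {Omar, Priya, Casey, Nico, Wren, Ravi} has only 4 neighbours ({P1, P3, P6, P8}), so by Hall's theorem at most 4 of the 6 volunteers can be matched.
That matches 4 of the 6, leaving 2 unmatched; no matching can do better.

2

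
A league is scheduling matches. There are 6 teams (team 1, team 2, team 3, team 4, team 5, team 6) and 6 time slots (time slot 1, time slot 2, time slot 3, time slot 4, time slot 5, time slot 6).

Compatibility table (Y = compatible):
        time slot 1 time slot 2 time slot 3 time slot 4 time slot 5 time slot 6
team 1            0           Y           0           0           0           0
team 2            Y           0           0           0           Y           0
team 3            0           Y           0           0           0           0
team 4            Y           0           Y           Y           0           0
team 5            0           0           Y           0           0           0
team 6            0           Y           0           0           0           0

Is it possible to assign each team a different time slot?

No

The set {team 1, team 3, team 6} has only 1 neighbour ({time slot 2}), so by Hall's theorem at most 4 of the 6 teams can be matched.
Hence no matching covers every team.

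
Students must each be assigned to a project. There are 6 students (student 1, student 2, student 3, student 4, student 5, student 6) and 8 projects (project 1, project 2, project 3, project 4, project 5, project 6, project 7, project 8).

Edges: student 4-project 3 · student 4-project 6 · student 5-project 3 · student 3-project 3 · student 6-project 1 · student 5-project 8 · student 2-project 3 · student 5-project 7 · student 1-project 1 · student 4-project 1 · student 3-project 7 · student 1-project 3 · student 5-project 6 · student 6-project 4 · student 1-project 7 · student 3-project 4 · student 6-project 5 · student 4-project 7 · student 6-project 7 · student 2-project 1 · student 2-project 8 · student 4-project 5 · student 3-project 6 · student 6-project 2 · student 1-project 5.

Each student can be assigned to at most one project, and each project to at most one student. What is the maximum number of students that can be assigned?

6

One maximum matching: student 1-project 1, student 2-project 8, student 3-project 4, student 4-project 6, student 5-project 3, student 6-project 7.
All 6 students are matched, so no larger matching exists.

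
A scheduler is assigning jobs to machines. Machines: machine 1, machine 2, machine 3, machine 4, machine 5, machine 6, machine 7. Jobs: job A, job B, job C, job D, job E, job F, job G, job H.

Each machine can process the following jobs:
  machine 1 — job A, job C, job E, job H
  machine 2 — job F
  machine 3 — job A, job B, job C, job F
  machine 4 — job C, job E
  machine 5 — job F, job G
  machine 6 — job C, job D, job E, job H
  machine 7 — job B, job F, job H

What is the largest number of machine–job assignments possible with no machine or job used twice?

7

A valid assignment of size 7: machine 1→job A, machine 2→job F, machine 3→job B, machine 4→job E, machine 5→job G, machine 6→job D, machine 7→job H.
All 7 machines are matched, so no larger matching exists.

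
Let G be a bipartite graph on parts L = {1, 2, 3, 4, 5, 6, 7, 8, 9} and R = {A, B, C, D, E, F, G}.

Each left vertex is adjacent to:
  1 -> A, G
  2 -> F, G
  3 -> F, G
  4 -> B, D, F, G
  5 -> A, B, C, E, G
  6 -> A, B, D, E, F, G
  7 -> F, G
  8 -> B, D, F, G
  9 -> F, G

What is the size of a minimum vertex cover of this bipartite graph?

7

{1, 4, 5, 6, 8, F, G} is a vertex cover of size 7: every edge has an endpoint in this set.
No smaller cover exists because 1–A, 2–G, 3–F, 4–D, 5–C, 6–E, 8–B is a matching of size 7, and a cover must include an endpoint of each of these disjoint edges (König's theorem).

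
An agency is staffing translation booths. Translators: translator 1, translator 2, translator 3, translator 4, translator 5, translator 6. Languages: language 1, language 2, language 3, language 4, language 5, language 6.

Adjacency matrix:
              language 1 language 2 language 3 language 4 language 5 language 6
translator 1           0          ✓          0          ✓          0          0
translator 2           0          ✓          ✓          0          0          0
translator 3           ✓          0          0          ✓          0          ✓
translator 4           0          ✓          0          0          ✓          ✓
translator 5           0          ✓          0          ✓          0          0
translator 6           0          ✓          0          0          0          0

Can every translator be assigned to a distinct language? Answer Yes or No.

No

The set {translator 1, translator 5, translator 6} has only 2 neighbours ({language 2, language 4}), so by Hall's theorem at most 5 of the 6 translators can be matched.
Hence no matching covers every translator.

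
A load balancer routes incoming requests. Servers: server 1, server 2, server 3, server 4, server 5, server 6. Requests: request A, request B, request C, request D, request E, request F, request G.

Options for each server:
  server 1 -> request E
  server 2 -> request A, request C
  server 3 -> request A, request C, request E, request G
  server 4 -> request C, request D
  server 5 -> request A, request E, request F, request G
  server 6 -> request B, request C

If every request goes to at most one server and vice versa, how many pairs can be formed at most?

For example, pair server 1-request E, server 2-request A, server 3-request G, server 4-request D, server 5-request F, server 6-request C.
All 6 servers are matched, so no larger matching exists.

6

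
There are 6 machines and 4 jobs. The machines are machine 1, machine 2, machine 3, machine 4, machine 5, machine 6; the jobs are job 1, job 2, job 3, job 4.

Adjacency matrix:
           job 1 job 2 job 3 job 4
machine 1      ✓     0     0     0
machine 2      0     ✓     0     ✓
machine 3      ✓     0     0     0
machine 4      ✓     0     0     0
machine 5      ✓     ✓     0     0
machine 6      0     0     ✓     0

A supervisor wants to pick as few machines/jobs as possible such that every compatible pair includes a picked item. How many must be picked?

The 4 edges machine 1–job 1, machine 2–job 4, machine 5–job 2, machine 6–job 3 form a matching, so any vertex cover needs at least 4 vertices (one per matched edge).
Conversely {machine 2, machine 5, machine 6, job 1} meets every edge and has exactly 4 vertices, so 4 is optimal.

4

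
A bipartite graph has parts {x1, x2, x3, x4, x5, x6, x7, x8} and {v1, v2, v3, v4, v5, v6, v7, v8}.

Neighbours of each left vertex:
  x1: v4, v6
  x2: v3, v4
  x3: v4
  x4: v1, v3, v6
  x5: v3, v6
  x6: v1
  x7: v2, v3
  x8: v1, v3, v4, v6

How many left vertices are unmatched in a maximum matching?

A valid assignment of size 5: x1-v6, x2-v3, x3-v4, x4-v1, x7-v2.
The set {x1, x2, x3, x4, x5, x6, x8} has only 4 neighbours ({v1, v3, v4, v6}), so by Hall's theorem at most 5 of the 8 left vertices can be matched.
That matches 5 of the 8, leaving 3 unmatched; no matching can do better.

3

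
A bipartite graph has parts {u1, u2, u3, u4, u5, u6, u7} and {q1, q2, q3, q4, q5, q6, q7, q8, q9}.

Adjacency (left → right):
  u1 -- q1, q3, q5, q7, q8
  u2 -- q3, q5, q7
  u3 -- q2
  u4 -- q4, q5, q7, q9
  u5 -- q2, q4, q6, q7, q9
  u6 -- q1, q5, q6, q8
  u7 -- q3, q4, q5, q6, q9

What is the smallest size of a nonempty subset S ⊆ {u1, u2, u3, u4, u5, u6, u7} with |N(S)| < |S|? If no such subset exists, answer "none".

A matching saturating every left vertex exists, for instance u1→q1, u2→q7, u3→q2, u4→q5, u5→q6, u6→q8, u7→q9.
By Hall's marriage theorem, this means |N(S)| ≥ |S| for every subset S, so no violating subset exists.

none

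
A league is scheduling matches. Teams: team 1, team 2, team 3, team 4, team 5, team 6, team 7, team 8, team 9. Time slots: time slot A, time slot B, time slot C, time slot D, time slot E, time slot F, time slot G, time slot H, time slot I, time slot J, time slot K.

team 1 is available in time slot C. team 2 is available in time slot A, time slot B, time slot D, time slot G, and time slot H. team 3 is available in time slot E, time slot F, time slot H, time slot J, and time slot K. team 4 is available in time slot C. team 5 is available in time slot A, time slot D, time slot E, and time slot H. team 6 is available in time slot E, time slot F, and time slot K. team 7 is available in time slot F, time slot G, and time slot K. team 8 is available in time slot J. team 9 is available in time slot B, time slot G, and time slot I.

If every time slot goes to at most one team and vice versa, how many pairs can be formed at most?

For example, pair team 1→time slot C, team 2→time slot G, team 3→time slot E, team 5→time slot H, team 6→time slot K, team 7→time slot F, team 8→time slot J, team 9→time slot I.
The set {team 1, team 4} has only 1 neighbour ({time slot C}), so by Hall's theorem at most 8 of the 9 teams can be matched.

8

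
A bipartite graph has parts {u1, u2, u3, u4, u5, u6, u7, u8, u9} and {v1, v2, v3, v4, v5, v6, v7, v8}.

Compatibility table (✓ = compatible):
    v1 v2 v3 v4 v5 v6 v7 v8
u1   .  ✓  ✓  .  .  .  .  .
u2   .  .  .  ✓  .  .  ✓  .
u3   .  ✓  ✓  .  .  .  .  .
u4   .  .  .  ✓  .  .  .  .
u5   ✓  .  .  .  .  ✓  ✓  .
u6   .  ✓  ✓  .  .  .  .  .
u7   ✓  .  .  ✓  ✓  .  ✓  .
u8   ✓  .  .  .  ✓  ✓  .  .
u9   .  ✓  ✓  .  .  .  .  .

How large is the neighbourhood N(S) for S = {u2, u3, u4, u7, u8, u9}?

7

The union of neighbours of {u2, u3, u4, u7, u8, u9} is {v1, v2, v3, v4, v5, v6, v7}, which has 7 elements.
Since |N(S)| = 7 ≥ |S| = 6, Hall's condition holds for this subset.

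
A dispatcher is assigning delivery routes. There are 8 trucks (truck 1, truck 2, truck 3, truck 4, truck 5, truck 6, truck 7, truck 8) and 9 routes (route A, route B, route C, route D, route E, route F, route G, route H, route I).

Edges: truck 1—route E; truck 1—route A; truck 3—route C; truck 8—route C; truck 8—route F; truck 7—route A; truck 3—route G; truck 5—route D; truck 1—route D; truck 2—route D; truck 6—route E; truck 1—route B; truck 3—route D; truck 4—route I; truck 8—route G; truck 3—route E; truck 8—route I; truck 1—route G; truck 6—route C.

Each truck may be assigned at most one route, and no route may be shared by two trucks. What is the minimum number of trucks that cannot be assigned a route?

A valid assignment of size 7: truck 1–route B, truck 2–route D, truck 3–route E, truck 4–route I, truck 6–route C, truck 7–route A, truck 8–route G.
The set {truck 2, truck 5} has only 1 neighbour ({route D}), so by Hall's theorem at most 7 of the 8 trucks can be matched.
That matches 7 of the 8, leaving 1 unmatched; no matching can do better.

1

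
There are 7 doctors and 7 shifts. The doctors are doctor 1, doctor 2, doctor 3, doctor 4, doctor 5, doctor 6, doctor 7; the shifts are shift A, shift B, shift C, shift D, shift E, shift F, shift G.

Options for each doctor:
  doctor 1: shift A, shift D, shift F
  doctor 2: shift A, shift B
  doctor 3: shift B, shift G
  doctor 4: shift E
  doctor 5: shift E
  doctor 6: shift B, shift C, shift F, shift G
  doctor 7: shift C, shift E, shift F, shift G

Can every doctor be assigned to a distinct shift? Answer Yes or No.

The set {doctor 4, doctor 5} has only 1 neighbour ({shift E}), so by Hall's theorem at most 6 of the 7 doctors can be matched.
Hence no matching covers every doctor.

No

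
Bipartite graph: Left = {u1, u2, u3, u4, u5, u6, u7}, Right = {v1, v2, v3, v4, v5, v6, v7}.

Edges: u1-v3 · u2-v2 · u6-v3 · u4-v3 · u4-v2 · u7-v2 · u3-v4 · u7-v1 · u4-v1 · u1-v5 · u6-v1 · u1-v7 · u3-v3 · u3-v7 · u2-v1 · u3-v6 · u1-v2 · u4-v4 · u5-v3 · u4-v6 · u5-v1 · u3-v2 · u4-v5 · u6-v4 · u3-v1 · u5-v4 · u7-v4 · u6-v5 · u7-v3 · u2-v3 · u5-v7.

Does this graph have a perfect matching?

Yes

For example, pair u1–v3, u2–v1, u3–v6, u4–v5, u5–v7, u6–v4, u7–v2.
Every left vertex is matched, so this is a perfect matching.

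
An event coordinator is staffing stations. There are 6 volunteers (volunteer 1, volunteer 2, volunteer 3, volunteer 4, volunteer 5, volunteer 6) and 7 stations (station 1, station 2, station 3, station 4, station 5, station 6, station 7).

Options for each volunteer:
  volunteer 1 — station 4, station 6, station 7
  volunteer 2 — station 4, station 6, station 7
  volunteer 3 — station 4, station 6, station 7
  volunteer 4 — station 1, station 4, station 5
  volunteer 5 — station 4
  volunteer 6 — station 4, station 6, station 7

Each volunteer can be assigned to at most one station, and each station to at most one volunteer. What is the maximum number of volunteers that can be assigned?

A valid assignment of size 4: volunteer 1-station 6, volunteer 2-station 4, volunteer 3-station 7, volunteer 4-station 1.
The set {volunteer 1, volunteer 2, volunteer 3, volunteer 5, volunteer 6} has only 3 neighbours ({station 4, station 6, station 7}), so by Hall's theorem at most 4 of the 6 volunteers can be matched.

4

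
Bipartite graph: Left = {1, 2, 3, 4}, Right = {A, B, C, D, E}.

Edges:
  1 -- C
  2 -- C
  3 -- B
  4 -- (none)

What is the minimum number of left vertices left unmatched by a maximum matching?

2

One maximum matching: 1→C, 3→B.
The set {1, 2, 4} has only 1 neighbour ({C}), so by Hall's theorem at most 2 of the 4 left vertices can be matched.
That matches 2 of the 4, leaving 2 unmatched; no matching can do better.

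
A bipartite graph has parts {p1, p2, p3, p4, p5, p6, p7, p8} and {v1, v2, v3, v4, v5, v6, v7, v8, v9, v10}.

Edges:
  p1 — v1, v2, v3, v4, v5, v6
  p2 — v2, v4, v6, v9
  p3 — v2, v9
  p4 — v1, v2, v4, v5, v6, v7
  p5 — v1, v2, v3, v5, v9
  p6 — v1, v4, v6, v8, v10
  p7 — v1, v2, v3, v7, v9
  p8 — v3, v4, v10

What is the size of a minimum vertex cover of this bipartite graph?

8

The 8 edges p1–v3, p2–v4, p3–v9, p4–v5, p5–v1, p6–v6, p7–v2, p8–v10 form a matching, so any vertex cover needs at least 8 vertices (one per matched edge).
Conversely {p1, p2, p3, p4, p5, p6, p7, p8} meets every edge and has exactly 8 vertices, so 8 is optimal.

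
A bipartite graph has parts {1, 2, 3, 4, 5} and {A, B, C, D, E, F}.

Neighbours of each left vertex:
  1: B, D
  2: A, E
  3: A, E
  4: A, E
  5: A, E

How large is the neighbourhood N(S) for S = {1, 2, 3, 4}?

The union of neighbours of {1, 2, 3, 4} is {A, B, D, E}, which has 4 elements.
Since |N(S)| = 4 ≥ |S| = 4, Hall's condition holds for this subset.

4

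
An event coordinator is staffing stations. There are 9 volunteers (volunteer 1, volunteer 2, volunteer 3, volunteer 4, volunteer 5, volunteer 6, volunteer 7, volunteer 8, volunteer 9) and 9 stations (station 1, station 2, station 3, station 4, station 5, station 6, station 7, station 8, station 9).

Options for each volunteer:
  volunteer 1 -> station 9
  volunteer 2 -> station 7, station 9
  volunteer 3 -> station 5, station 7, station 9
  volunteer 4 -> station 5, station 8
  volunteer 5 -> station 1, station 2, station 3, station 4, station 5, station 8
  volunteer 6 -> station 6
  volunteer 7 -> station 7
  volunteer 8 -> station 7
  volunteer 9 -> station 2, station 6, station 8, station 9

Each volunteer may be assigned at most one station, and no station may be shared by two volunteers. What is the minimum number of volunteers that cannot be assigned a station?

For example, pair volunteer 1→station 9, volunteer 2→station 7, volunteer 3→station 5, volunteer 4→station 8, volunteer 5→station 1, volunteer 6→station 6, volunteer 9→station 2.
The set {volunteer 1, volunteer 2, volunteer 7, volunteer 8} has only 2 neighbours ({station 7, station 9}), so by Hall's theorem at most 7 of the 9 volunteers can be matched.
That matches 7 of the 9, leaving 2 unmatched; no matching can do better.

2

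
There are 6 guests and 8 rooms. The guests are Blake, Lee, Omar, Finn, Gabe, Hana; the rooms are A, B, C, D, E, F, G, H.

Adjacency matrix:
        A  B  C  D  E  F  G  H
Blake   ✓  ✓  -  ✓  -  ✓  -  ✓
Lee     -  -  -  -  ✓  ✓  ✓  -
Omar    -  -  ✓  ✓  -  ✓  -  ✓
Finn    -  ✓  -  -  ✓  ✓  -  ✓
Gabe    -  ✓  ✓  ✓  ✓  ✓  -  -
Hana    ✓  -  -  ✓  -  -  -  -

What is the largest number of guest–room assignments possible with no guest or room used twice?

6

A valid assignment of size 6: Blake→A, Lee→G, Omar→F, Finn→H, Gabe→E, Hana→D.
This saturates every guest, so 6 is the maximum.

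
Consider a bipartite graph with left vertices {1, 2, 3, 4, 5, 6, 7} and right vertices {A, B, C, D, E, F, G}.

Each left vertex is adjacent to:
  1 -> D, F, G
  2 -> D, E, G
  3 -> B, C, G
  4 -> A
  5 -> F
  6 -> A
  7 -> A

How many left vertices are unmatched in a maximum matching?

A valid assignment of size 5: 1→D, 2→E, 3→B, 4→A, 5→F.
The set {4, 6, 7} has only 1 neighbour ({A}), so by Hall's theorem at most 5 of the 7 left vertices can be matched.
That matches 5 of the 7, leaving 2 unmatched; no matching can do better.

2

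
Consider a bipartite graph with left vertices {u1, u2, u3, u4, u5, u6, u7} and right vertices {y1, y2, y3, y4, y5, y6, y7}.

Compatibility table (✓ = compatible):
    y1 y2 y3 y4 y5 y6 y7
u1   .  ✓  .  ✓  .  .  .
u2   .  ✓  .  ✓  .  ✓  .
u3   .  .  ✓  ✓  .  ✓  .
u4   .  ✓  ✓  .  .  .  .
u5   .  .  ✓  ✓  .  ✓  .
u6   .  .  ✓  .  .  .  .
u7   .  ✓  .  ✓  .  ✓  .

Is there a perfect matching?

The set {u1, u2, u3, u4, u5, u6, u7} has only 4 neighbours ({y2, y3, y4, y6}), so by Hall's theorem at most 4 of the 7 left vertices can be matched.
Hence no matching covers every left vertex.

No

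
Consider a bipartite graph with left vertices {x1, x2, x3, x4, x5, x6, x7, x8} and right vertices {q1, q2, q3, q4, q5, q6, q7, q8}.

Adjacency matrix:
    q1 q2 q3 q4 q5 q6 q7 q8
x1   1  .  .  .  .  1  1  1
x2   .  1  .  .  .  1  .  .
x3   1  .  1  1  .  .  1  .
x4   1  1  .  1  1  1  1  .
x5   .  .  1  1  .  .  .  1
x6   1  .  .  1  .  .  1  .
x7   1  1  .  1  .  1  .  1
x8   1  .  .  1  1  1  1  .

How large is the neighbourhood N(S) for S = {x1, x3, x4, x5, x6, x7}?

The union of neighbours of {x1, x3, x4, x5, x6, x7} is {q1, q2, q3, q4, q5, q6, q7, q8}, which has 8 elements.
Since |N(S)| = 8 ≥ |S| = 6, Hall's condition holds for this subset.

8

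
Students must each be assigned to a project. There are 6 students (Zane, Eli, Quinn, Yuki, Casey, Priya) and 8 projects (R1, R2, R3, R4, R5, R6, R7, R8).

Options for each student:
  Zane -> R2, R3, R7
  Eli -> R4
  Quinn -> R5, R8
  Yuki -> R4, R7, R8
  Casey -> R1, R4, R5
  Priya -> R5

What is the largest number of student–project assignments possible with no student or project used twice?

6

A valid assignment of size 6: Zane–R3, Eli–R4, Quinn–R8, Yuki–R7, Casey–R1, Priya–R5.
All 6 students are matched, so no larger matching exists.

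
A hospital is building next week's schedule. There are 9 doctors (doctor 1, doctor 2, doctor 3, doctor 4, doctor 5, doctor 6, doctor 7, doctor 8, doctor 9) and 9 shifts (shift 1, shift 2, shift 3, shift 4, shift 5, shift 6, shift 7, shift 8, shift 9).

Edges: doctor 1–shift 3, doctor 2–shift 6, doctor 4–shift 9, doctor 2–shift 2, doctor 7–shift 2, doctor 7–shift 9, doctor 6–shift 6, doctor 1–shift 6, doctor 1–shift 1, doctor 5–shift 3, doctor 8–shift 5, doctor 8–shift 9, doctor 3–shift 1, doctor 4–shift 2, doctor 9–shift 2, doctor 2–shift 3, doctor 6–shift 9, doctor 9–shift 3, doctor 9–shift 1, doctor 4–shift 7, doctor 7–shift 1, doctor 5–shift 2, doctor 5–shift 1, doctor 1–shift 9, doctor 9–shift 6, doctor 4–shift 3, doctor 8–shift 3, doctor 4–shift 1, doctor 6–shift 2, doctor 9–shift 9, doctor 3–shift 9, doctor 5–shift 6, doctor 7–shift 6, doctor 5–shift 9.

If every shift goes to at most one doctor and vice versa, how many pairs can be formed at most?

7

For example, pair doctor 1→shift 1, doctor 2→shift 3, doctor 3→shift 9, doctor 4→shift 7, doctor 5→shift 2, doctor 6→shift 6, doctor 8→shift 5.
The set {doctor 1, doctor 2, doctor 3, doctor 5, doctor 6, doctor 7, doctor 9} has only 5 neighbours ({shift 1, shift 2, shift 3, shift 6, shift 9}), so by Hall's theorem at most 7 of the 9 doctors can be matched.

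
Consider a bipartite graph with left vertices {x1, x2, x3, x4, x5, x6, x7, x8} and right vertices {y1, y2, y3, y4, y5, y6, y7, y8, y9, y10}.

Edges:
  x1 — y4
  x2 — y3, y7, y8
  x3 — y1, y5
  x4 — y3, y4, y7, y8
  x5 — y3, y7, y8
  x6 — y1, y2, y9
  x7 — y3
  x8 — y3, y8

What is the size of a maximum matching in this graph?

6

A valid assignment of size 6: x1–y4, x2–y7, x3–y5, x4–y8, x5–y3, x6–y1.
The set {x1, x2, x4, x5, x7, x8} has only 4 neighbours ({y3, y4, y7, y8}), so by Hall's theorem at most 6 of the 8 left vertices can be matched.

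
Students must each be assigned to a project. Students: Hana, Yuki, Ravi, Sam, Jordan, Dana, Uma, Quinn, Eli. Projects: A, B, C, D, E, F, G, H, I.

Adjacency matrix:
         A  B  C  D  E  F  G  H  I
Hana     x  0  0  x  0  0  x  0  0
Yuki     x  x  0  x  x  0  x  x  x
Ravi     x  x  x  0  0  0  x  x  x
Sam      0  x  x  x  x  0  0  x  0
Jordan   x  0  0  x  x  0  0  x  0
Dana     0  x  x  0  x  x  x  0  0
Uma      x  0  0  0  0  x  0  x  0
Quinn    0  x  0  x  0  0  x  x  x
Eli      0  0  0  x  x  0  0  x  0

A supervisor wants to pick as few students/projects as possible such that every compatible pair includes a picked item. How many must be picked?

{Hana, Yuki, Ravi, Sam, Jordan, Dana, Uma, Quinn, Eli} is a vertex cover of size 9: every edge has an endpoint in this set.
No smaller cover exists because Hana–A, Yuki–B, Ravi–I, Sam–C, Jordan–D, Dana–G, Uma–F, Quinn–H, Eli–E is a matching of size 9, and a cover must include an endpoint of each of these disjoint edges (König's theorem).

9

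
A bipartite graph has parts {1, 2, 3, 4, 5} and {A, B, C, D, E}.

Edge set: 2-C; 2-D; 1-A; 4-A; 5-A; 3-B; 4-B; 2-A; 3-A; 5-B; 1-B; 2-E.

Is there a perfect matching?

The set {1, 3, 4, 5} has only 2 neighbours ({A, B}), so by Hall's theorem at most 3 of the 5 left vertices can be matched.
Hence no matching covers every left vertex.

No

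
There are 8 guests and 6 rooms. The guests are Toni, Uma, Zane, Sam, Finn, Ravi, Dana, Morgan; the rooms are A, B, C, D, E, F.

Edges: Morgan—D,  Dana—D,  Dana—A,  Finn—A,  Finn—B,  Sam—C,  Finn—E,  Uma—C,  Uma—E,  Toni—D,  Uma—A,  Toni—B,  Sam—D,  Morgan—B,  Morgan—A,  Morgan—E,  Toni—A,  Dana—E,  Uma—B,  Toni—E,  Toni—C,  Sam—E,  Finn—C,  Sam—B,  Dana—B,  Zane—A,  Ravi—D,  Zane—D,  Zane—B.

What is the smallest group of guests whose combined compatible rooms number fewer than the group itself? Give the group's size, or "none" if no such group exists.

Take S = {Toni, Uma, Zane, Sam, Finn, Ravi}. Its neighbourhood is {A, B, C, D, E}, so |N(S)| = 5 < |S| = 6.
Every subset of size less than 6 has at least as many neighbours as members, so 6 is the minimum.

6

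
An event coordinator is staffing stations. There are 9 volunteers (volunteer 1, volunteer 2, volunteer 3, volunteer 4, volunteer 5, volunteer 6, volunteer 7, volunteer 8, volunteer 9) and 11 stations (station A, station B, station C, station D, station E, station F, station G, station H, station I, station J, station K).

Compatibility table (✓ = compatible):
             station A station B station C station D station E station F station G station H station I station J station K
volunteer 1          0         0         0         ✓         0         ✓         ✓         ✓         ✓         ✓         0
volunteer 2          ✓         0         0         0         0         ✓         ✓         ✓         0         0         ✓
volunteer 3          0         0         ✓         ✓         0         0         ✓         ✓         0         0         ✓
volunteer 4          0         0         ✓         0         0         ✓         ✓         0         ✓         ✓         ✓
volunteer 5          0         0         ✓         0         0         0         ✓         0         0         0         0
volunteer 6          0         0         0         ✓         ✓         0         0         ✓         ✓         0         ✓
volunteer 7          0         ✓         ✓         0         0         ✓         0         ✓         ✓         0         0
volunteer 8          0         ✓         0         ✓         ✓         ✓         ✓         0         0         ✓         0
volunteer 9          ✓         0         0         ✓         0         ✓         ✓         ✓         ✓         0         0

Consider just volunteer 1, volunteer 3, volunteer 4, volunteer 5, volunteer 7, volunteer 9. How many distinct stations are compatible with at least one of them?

The union of neighbours of {volunteer 1, volunteer 3, volunteer 4, volunteer 5, volunteer 7, volunteer 9} is {station A, station B, station C, station D, station F, station G, station H, station I, station J, station K}, which has 10 elements.
Since |N(S)| = 10 ≥ |S| = 6, Hall's condition holds for this subset.

10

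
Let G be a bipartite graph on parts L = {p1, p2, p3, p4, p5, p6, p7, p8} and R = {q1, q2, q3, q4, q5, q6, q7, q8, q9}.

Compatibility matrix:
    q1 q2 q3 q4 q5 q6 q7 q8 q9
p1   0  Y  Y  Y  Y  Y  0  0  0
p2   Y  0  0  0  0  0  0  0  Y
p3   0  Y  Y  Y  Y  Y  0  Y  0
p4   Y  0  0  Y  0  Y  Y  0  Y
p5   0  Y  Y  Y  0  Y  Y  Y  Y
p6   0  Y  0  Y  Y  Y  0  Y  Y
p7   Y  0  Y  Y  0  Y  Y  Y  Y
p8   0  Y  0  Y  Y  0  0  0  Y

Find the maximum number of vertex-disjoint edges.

For example, pair p1-q3, p2-q1, p3-q8, p4-q7, p5-q4, p6-q6, p7-q9, p8-q2.
All 8 left vertices are matched, so no larger matching exists.

8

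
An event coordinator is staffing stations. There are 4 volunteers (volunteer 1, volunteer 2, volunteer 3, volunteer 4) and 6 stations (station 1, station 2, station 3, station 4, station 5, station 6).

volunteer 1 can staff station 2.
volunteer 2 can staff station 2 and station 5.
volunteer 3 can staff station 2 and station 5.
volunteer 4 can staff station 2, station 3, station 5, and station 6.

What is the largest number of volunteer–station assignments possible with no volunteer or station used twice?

3

For example, pair volunteer 1–station 2, volunteer 2–station 5, volunteer 4–station 3.
The set {volunteer 1, volunteer 2, volunteer 3} has only 2 neighbours ({station 2, station 5}), so by Hall's theorem at most 3 of the 4 volunteers can be matched.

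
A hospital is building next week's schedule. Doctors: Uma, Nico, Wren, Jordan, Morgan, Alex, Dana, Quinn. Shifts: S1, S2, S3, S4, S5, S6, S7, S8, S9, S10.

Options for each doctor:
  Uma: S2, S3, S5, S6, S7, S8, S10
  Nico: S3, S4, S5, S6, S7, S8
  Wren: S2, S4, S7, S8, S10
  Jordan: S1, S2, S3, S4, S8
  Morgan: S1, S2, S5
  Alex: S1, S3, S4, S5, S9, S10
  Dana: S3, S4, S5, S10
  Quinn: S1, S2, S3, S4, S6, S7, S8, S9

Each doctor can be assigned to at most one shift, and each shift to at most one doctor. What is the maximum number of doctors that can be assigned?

8

A valid assignment of size 8: Uma-S8, Nico-S6, Wren-S7, Jordan-S3, Morgan-S1, Alex-S4, Dana-S10, Quinn-S2.
All 8 doctors are matched, so no larger matching exists.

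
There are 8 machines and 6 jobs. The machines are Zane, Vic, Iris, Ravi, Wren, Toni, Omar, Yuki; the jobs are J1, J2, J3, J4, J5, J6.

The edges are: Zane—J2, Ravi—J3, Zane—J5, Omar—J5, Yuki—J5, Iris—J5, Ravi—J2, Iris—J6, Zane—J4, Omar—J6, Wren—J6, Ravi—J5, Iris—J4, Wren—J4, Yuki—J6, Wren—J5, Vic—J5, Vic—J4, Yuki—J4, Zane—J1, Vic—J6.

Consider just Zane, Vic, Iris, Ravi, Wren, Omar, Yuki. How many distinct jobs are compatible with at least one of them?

The union of neighbours of {Zane, Vic, Iris, Ravi, Wren, Omar, Yuki} is {J1, J2, J3, J4, J5, J6}, which has 6 elements.
Since |N(S)| = 6 < |S| = 7, Hall's condition fails for this subset.

6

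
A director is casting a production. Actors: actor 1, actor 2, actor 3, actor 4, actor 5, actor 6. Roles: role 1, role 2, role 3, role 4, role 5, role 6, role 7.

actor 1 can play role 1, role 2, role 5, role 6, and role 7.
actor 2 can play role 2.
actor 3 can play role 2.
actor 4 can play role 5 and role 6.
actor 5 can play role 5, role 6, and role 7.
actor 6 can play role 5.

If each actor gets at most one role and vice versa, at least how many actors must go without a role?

1

A valid assignment of size 5: actor 1-role 1, actor 2-role 2, actor 4-role 6, actor 5-role 7, actor 6-role 5.
The set {actor 2, actor 3} has only 1 neighbour ({role 2}), so by Hall's theorem at most 5 of the 6 actors can be matched.
That matches 5 of the 6, leaving 1 unmatched; no matching can do better.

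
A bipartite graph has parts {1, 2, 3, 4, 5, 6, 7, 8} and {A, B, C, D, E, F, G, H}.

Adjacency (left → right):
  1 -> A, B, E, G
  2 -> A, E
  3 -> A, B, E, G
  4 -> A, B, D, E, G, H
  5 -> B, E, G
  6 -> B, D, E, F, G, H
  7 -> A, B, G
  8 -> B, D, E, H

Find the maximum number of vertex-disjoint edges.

7

One maximum matching: 1-G, 2-A, 3-E, 4-H, 5-B, 6-F, 8-D.
The set {1, 2, 3, 5, 7} has only 4 neighbours ({A, B, E, G}), so by Hall's theorem at most 7 of the 8 left vertices can be matched.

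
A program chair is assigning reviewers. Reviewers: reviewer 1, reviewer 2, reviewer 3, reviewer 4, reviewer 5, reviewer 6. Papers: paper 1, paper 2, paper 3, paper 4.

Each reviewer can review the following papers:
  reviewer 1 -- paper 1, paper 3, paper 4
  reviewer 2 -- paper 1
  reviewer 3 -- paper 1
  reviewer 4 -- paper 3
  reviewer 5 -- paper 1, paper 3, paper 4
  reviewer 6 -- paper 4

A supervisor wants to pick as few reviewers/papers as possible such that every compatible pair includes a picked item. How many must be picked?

{paper 1, paper 3, paper 4} is a vertex cover of size 3: every edge has an endpoint in this set.
No smaller cover exists because reviewer 1–paper 4, reviewer 2–paper 1, reviewer 4–paper 3 is a matching of size 3, and a cover must include an endpoint of each of these disjoint edges (König's theorem).

3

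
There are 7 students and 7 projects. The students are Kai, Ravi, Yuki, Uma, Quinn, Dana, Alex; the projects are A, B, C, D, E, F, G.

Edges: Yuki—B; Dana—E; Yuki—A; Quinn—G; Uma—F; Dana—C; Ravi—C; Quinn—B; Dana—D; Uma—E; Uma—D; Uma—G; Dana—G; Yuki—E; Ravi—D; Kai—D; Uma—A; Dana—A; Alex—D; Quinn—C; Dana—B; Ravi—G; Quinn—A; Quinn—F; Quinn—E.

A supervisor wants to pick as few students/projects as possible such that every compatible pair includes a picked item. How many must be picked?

A maximum matching has 6 edges (e.g. Kai–D, Ravi–C, Yuki–B, Uma–E, Quinn–A, Dana–G).
By König's theorem the minimum vertex cover has the same size. One such cover is {Ravi, Yuki, Uma, Quinn, Dana, D}.

6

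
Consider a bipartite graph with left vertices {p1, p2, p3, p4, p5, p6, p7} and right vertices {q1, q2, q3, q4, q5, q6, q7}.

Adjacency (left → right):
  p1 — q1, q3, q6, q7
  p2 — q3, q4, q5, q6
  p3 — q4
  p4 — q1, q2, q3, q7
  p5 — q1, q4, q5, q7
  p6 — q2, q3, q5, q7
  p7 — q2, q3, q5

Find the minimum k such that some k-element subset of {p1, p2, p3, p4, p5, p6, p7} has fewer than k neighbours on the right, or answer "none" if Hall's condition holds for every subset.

A matching saturating every left vertex exists, for instance p1→q6, p2→q5, p3→q4, p4→q3, p5→q1, p6→q7, p7→q2.
By Hall's marriage theorem, this means |N(S)| ≥ |S| for every subset S, so no violating subset exists.

none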